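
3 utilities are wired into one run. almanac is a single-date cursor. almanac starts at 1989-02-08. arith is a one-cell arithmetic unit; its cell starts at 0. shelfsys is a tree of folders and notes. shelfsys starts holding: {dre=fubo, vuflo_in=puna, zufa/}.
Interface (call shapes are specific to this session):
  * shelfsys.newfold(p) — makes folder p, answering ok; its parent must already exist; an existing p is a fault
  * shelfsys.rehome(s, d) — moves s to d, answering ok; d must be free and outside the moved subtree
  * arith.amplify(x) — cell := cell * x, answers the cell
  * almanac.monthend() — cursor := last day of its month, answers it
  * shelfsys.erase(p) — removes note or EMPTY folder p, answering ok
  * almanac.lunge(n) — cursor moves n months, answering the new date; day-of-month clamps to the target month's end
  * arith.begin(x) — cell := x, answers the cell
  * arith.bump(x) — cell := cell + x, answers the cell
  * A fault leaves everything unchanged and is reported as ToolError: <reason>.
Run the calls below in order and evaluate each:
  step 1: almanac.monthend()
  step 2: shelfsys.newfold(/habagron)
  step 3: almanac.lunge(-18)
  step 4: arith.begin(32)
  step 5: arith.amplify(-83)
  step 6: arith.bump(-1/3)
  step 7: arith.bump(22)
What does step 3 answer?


Calling almanac.monthend(), and see 1989-02-28.
Then shelfsys.newfold on /habagron, and get ok.
Invoking almanac.lunge on -18, and observe 1987-08-28.
Invoking arith.begin on 32, → 32.
I invoke arith.amplify on -83, yielding -2656.
Invoking arith.bump on -1/3, yielding -7969/3.
Calling arith.bump on 22, giving -7903/3.

Answer: 1987-08-28


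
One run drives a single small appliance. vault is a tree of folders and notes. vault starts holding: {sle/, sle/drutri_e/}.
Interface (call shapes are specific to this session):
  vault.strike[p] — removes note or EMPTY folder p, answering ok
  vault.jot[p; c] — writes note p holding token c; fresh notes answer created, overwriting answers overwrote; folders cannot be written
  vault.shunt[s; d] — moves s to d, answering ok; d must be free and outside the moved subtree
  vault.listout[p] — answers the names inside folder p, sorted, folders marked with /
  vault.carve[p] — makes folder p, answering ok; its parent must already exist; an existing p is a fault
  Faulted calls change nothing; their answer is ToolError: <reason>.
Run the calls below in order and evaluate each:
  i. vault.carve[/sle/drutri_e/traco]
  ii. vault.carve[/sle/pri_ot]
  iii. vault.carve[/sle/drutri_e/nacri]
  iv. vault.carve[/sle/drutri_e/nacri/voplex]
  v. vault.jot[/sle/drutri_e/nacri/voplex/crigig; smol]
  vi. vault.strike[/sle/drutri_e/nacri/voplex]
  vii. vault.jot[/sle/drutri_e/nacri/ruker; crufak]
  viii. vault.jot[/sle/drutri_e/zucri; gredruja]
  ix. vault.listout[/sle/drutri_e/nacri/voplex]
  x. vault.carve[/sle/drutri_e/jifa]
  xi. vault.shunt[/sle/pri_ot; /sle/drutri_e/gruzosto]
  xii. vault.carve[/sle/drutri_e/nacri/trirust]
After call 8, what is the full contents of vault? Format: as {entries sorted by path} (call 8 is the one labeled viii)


Answer: {sle/, sle/drutri_e/, sle/drutri_e/nacri/, sle/drutri_e/nacri/ruker=crufak, sle/drutri_e/nacri/voplex/, sle/drutri_e/nacri/voplex/crigig=smol, sle/drutri_e/traco/, sle/drutri_e/zucri=gredruja, sle/pri_ot/}

Derivation:
Using vault.carve using p='/sle/drutri_e/traco', — result: ok.
Using vault.carve using p='/sle/pri_ot', and get ok.
Invoking vault.carve using p='/sle/drutri_e/nacri', and observe ok.
Next I call vault.carve using p='/sle/drutri_e/nacri/voplex': ok.
Now I run vault.jot using p='/sle/drutri_e/nacri/voplex/crigig', c='smol', yielding created.
Next I call vault.strike using p='/sle/drutri_e/nacri/voplex', which returns ToolError: not empty.
I call vault.jot using p='/sle/drutri_e/nacri/ruker', c='crufak', and get created.
Calling vault.jot using p='/sle/drutri_e/zucri', c='gredruja', which returns created.
Using vault.listout using p='/sle/drutri_e/nacri/voplex', giving [crigig].
I use vault.carve using p='/sle/drutri_e/jifa', and see ok.
Using vault.shunt using s='/sle/pri_ot', d='/sle/drutri_e/gruzosto', and observe ok.
Invoking vault.carve using p='/sle/drutri_e/nacri/trirust', which returns ok.


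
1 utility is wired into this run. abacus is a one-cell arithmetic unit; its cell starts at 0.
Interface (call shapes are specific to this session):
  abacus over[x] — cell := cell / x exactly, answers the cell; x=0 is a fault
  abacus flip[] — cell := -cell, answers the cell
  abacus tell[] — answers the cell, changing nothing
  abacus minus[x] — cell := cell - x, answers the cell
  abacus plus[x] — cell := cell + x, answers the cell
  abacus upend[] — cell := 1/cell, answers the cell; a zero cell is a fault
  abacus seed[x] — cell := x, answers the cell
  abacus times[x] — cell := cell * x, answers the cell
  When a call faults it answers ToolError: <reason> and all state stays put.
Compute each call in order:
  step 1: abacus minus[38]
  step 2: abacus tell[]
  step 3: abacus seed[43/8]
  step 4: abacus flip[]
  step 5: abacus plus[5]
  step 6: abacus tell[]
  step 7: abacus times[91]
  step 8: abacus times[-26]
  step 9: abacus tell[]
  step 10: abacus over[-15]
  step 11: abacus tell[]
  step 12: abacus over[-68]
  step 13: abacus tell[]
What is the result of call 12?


Do: abacus minus[x='38']
See: -38
Do: abacus tell[]
See: -38
Do: abacus seed[x='43/8']
See: 43/8
Do: abacus flip[]
See: -43/8
Do: abacus plus[x='5']
See: -3/8
Do: abacus tell[]
See: -3/8
Do: abacus times[x='91']
See: -273/8
Do: abacus times[x='-26']
See: 3549/4
Do: abacus tell[]
See: 3549/4
Do: abacus over[x='-15']
See: -1183/20
Do: abacus tell[]
See: -1183/20
Do: abacus over[x='-68']
See: 1183/1360
Do: abacus tell[]
See: 1183/1360

Answer: 1183/1360


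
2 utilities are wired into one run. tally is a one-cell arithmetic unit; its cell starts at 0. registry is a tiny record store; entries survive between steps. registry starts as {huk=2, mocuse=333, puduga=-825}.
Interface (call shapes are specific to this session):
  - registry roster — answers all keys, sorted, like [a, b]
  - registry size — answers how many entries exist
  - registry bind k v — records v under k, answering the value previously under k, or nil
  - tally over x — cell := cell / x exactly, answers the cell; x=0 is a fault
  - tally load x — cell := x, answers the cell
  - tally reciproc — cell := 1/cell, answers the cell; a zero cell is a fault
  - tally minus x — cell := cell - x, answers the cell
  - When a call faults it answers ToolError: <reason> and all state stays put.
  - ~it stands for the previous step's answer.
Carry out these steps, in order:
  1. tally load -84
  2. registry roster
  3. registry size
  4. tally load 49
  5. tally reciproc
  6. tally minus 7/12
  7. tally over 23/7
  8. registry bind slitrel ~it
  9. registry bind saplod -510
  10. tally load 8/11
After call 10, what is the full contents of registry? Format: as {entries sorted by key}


Answer: {huk=2, mocuse=333, puduga=-825, saplod=-510, slitrel=-331/1932}

Derivation:
;; 1. tally load(x→-84) -> -84
;; 2. registry roster() -> [huk, mocuse, puduga]
;; 3. registry size() -> 3
;; 4. tally load(x→49) -> 49
;; 5. tally reciproc() -> 1/49
;; 6. tally minus(x→7/12) -> -331/588
;; 7. tally over(x→23/7) -> -331/1932
;; 8. registry bind(k→slitrel, v→~it) -> nil
;; 9. registry bind(k→saplod, v→-510) -> nil
;; 10. tally load(x→8/11) -> 8/11


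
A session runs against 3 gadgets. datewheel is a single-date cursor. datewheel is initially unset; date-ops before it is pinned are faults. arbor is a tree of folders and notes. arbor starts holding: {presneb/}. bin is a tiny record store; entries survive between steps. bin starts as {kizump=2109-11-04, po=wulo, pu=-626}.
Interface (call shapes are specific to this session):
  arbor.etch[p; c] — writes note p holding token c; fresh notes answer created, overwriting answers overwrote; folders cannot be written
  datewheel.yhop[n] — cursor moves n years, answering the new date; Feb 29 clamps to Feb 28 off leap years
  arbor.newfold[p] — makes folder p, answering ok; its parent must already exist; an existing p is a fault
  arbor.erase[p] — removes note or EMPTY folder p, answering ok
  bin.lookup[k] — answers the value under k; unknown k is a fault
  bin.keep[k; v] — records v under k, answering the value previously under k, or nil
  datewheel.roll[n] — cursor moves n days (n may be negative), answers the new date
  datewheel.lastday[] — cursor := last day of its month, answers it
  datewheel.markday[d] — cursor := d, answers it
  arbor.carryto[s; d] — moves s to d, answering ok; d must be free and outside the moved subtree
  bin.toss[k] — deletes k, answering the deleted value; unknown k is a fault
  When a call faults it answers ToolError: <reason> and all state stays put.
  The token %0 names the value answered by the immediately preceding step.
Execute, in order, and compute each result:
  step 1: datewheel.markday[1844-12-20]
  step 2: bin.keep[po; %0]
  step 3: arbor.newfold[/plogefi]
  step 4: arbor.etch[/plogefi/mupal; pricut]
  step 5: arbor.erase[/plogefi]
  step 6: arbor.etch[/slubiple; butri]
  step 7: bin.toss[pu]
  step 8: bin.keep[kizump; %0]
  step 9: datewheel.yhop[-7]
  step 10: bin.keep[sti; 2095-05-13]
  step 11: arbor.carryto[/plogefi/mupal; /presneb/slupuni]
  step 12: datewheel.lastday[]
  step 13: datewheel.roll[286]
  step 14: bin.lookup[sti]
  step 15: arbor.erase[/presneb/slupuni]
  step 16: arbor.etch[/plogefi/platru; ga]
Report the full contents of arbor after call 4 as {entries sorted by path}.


Answer: {plogefi/, plogefi/mupal=pricut, presneb/}

Derivation:
% datewheel.markday 1844-12-20
[out] 1844-12-20
% bin.keep po %0
[out] wulo
% arbor.newfold /plogefi
[out] ok
% arbor.etch /plogefi/mupal pricut
[out] created
% arbor.erase /plogefi
[out] ToolError: not empty
% arbor.etch /slubiple butri
[out] created
% bin.toss pu
[out] -626
% bin.keep kizump %0
[out] 2109-11-04
% datewheel.yhop -7
[out] 1837-12-20
% bin.keep sti 2095-05-13
[out] nil
% arbor.carryto /plogefi/mupal /presneb/slupuni
[out] ok
% datewheel.lastday
[out] 1837-12-31
% datewheel.roll 286
[out] 1838-10-13
% bin.lookup sti
[out] 2095-05-13
% arbor.erase /presneb/slupuni
[out] ok
% arbor.etch /plogefi/platru ga
[out] created


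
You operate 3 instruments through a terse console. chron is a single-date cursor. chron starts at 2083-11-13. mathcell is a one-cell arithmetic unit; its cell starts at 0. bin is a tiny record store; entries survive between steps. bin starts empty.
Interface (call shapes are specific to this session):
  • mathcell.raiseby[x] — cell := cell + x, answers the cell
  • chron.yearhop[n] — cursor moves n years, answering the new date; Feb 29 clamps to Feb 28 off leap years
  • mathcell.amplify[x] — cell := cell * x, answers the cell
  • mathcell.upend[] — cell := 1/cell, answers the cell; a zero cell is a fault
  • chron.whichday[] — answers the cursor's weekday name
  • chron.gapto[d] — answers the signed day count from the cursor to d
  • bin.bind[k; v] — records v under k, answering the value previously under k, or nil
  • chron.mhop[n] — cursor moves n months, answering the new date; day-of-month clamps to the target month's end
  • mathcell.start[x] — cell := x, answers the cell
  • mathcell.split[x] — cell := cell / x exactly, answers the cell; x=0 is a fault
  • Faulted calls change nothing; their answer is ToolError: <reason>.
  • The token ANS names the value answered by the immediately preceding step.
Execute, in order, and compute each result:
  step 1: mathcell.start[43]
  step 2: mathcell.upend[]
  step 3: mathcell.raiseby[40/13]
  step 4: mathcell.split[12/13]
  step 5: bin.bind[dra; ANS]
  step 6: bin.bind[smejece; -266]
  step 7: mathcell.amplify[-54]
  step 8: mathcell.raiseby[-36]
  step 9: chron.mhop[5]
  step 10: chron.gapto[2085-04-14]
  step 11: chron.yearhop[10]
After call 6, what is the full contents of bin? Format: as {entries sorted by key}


Invoking mathcell.start with x→43, and observe 43.
I try mathcell.upend, which returns 1/43.
I run mathcell.raiseby with x→40/13, and get 1733/559.
I call mathcell.split with x→12/13, which returns 1733/516.
I call bin.bind with k→dra, v→ANS, and see nil.
Next I call bin.bind with k→smejece, v→-266, and see nil.
Using mathcell.amplify with x→-54, and observe -15597/86.
Calling mathcell.raiseby with x→-36, and get -18693/86.
Invoking chron.mhop with n→5, which returns 2084-04-13.
I use chron.gapto with d→2085-04-14, — result: 366.
I use chron.yearhop with n→10, and get 2094-04-13.

Answer: {dra=1733/516, smejece=-266}


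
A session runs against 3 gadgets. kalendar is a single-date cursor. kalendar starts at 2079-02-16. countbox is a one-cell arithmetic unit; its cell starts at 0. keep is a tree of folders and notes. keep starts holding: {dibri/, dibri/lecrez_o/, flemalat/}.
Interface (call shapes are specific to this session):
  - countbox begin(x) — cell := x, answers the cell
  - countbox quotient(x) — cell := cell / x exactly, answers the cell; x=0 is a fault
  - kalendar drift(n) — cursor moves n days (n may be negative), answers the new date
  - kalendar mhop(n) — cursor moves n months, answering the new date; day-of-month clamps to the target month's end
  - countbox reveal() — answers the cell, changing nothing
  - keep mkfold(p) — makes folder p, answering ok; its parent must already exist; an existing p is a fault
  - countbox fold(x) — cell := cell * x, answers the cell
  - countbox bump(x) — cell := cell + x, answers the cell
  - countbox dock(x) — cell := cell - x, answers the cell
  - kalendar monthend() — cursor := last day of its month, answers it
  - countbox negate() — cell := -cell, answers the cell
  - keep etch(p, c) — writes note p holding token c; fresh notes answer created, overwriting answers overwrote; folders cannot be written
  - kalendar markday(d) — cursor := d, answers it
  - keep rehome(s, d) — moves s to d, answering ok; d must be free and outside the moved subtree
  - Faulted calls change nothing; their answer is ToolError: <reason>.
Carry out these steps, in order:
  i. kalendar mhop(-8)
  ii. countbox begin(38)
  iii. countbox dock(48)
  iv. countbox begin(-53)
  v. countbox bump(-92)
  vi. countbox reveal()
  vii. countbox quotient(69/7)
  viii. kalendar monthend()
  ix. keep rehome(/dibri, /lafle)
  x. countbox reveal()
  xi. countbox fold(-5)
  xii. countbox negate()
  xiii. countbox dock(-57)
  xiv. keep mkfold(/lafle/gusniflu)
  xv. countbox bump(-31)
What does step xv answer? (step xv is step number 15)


Answer: -3281/69

Derivation:
Then kalendar mhop passing n=-8, giving 2078-06-16.
I try countbox begin passing x=38, and get 38.
I try countbox dock passing x=48, and see -10.
Next I call countbox begin passing x=-53, — result: -53.
I call countbox bump passing x=-92, and see -145.
Then countbox reveal(), and get -145.
Now I run countbox quotient passing x=69/7, giving -1015/69.
Then kalendar monthend, and observe 2078-06-30.
Using keep rehome passing s=/dibri, d=/lafle, which returns ok.
I try countbox reveal(), and get -1015/69.
Invoking countbox fold passing x=-5, — result: 5075/69.
Next I call countbox negate, and get -5075/69.
I try countbox dock passing x=-57, and see -1142/69.
I try keep mkfold passing p=/lafle/gusniflu, giving ok.
I run countbox bump passing x=-31, yielding -3281/69.


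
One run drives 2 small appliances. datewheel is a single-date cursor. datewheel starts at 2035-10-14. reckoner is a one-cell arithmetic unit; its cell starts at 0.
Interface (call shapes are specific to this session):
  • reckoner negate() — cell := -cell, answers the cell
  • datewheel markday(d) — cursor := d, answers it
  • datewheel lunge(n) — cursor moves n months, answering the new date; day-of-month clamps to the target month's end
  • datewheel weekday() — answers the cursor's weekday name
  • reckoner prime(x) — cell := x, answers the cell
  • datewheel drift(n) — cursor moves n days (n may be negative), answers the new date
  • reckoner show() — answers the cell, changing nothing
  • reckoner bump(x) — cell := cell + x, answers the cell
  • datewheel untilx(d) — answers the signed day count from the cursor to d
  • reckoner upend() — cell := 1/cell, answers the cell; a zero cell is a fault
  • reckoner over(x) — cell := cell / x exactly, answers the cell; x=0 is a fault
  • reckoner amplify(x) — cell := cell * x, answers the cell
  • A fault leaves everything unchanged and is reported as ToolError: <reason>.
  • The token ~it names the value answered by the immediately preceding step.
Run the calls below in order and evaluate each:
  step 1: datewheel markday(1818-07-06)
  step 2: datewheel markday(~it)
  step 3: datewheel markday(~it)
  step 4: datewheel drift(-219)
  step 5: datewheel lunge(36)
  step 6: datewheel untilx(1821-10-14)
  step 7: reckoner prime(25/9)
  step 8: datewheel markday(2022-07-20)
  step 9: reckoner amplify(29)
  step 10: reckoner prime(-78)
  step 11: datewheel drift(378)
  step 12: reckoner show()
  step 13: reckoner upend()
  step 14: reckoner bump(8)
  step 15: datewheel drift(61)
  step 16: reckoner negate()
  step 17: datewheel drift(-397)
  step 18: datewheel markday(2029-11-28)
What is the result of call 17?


Answer: 2022-08-31

Derivation:
% datewheel markday d→1818-07-06
:: 1818-07-06
% datewheel markday d→~it
:: 1818-07-06
% datewheel markday d→~it
:: 1818-07-06
% datewheel drift n→-219
:: 1817-11-29
% datewheel lunge n→36
:: 1820-11-29
% datewheel untilx d→1821-10-14
:: 319
% reckoner prime x→25/9
:: 25/9
% datewheel markday d→2022-07-20
:: 2022-07-20
% reckoner amplify x→29
:: 725/9
% reckoner prime x→-78
:: -78
% datewheel drift n→378
:: 2023-08-02
% reckoner show
:: -78
% reckoner upend
:: -1/78
% reckoner bump x→8
:: 623/78
% datewheel drift n→61
:: 2023-10-02
% reckoner negate
:: -623/78
% datewheel drift n→-397
:: 2022-08-31
% datewheel markday d→2029-11-28
:: 2029-11-28


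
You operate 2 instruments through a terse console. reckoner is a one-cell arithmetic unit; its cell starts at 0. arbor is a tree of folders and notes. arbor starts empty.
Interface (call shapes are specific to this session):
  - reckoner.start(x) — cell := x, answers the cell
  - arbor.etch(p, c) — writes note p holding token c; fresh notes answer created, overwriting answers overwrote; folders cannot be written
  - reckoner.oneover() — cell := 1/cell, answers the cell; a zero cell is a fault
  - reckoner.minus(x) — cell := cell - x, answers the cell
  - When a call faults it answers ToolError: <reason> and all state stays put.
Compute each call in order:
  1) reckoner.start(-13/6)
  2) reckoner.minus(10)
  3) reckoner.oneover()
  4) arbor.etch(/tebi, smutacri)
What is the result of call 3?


# 1. reckoner.start(x=-13/6) => -13/6
# 2. reckoner.minus(x=10) => -73/6
# 3. reckoner.oneover() => -6/73
# 4. arbor.etch(p=/tebi, c=smutacri) => created

Answer: -6/73


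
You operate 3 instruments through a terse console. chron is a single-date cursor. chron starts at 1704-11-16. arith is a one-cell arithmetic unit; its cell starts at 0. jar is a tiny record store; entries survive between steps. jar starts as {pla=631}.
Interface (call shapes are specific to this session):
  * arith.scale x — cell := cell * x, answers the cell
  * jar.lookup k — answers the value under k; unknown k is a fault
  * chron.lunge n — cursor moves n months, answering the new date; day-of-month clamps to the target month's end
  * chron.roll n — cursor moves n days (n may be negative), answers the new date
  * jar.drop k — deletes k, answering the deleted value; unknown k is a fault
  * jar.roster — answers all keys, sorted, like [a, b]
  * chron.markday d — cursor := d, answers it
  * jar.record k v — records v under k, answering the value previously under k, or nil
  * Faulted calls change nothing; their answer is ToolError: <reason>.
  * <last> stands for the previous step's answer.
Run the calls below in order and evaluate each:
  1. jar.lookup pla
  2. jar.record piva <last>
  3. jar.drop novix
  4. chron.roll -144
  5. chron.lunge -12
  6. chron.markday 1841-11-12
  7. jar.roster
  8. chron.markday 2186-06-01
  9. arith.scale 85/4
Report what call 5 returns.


Answer: 1703-06-25

Derivation:
·→ lookup(k='pla')
·← 631
·→ record(k='piva', v='<last>')
·← nil
·→ drop(k='novix')
·← ToolError: no such key novix
·→ roll(n='-144')
·← 1704-06-25
·→ lunge(n='-12')
·← 1703-06-25
·→ markday(d='1841-11-12')
·← 1841-11-12
·→ roster()
·← [piva, pla]
·→ markday(d='2186-06-01')
·← 2186-06-01
·→ scale(x='85/4')
·← 0


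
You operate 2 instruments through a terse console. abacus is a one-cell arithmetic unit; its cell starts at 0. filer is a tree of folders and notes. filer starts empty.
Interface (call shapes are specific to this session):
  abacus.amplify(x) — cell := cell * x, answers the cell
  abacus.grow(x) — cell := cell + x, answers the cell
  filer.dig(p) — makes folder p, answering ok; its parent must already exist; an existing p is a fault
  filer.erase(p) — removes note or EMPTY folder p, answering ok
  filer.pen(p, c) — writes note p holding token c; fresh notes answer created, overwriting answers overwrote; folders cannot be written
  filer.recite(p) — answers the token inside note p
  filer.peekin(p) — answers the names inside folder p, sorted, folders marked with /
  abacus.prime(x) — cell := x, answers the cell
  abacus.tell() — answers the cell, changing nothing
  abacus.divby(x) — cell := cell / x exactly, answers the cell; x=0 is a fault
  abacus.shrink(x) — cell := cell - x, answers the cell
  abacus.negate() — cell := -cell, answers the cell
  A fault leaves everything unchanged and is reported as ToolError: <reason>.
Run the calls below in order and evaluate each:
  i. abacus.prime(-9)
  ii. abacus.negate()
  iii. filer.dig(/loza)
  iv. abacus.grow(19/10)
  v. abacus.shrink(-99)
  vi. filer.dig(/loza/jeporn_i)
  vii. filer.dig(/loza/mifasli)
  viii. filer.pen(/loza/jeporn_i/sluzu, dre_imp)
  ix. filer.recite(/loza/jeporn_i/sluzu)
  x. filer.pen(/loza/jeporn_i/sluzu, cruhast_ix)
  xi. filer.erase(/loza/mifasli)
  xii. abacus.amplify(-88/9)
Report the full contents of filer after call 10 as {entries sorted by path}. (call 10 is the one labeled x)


Answer: {loza/, loza/jeporn_i/, loza/jeporn_i/sluzu=cruhast_ix, loza/mifasli/}

Derivation:
Step: prime[-9]
Result: -9
Step: negate[]
Result: 9
Step: dig[/loza]
Result: ok
Step: grow[19/10]
Result: 109/10
Step: shrink[-99]
Result: 1099/10
Step: dig[/loza/jeporn_i]
Result: ok
Step: dig[/loza/mifasli]
Result: ok
Step: pen[/loza/jeporn_i/sluzu; dre_imp]
Result: created
Step: recite[/loza/jeporn_i/sluzu]
Result: dre_imp
Step: pen[/loza/jeporn_i/sluzu; cruhast_ix]
Result: overwrote
Step: erase[/loza/mifasli]
Result: ok
Step: amplify[-88/9]
Result: -48356/45


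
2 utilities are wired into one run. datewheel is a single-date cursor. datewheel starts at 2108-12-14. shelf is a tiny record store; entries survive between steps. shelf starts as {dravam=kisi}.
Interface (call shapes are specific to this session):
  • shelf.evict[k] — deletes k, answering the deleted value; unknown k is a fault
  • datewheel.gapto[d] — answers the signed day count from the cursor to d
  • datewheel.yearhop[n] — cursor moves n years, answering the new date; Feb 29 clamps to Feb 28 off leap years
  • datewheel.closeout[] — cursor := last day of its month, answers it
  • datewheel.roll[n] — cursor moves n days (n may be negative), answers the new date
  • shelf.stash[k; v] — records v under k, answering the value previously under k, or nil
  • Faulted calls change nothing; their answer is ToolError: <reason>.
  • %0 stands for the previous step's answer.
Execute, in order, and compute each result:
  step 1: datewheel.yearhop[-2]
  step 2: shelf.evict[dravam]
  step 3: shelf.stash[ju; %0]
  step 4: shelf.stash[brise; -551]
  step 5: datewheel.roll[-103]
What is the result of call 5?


Answer: 2106-09-02

Derivation:
>>> datewheel.yearhop n=-2
= 2106-12-14
>>> shelf.evict k=dravam
= kisi
>>> shelf.stash k=ju v=%0
= nil
>>> shelf.stash k=brise v=-551
= nil
>>> datewheel.roll n=-103
= 2106-09-02


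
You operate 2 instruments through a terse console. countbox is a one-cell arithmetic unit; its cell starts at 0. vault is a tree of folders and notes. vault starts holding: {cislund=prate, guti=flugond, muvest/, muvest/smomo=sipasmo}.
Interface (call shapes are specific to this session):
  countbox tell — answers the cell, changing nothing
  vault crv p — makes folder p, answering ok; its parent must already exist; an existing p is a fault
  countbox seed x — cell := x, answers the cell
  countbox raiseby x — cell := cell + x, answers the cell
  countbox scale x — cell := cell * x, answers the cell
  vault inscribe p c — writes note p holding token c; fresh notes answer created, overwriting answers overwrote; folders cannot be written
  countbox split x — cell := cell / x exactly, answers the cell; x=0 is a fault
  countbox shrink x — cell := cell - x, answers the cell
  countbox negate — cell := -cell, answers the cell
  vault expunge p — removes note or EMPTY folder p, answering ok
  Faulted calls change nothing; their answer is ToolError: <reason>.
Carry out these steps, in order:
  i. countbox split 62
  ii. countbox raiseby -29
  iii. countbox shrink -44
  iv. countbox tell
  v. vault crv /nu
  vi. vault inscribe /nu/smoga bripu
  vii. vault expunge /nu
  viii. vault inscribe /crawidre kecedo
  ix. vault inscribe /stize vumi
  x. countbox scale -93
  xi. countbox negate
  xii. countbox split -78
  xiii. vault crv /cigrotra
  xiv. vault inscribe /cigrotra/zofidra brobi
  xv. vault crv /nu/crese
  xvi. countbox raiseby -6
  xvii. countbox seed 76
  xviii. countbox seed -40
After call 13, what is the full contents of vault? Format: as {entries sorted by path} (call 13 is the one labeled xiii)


Answer: {cigrotra/, cislund=prate, crawidre=kecedo, guti=flugond, muvest/, muvest/smomo=sipasmo, nu/, nu/smoga=bripu, stize=vumi}

Derivation:
Now I run countbox split with x: 62, — result: 0.
Next I call countbox raiseby with x: -29, yielding -29.
I call countbox shrink with x: -44, and get 15.
I call countbox tell, and get 15.
Then vault crv with p: /nu, → ok.
Now I run vault inscribe with p: /nu/smoga, c: bripu, which returns created.
I run vault expunge with p: /nu, — result: ToolError: not empty.
I call vault inscribe with p: /crawidre, c: kecedo, giving created.
I invoke vault inscribe with p: /stize, c: vumi, and get created.
I use countbox scale with x: -93, and see -1395.
Next I call countbox negate(), which returns 1395.
I try countbox split with x: -78, and see -465/26.
I use vault crv with p: /cigrotra, and observe ok.
Now I run vault inscribe with p: /cigrotra/zofidra, c: brobi, giving created.
Invoking vault crv with p: /nu/crese, — result: ok.
I run countbox raiseby with x: -6, and observe -621/26.
Calling countbox seed with x: 76, — result: 76.
I run countbox seed with x: -40: -40.


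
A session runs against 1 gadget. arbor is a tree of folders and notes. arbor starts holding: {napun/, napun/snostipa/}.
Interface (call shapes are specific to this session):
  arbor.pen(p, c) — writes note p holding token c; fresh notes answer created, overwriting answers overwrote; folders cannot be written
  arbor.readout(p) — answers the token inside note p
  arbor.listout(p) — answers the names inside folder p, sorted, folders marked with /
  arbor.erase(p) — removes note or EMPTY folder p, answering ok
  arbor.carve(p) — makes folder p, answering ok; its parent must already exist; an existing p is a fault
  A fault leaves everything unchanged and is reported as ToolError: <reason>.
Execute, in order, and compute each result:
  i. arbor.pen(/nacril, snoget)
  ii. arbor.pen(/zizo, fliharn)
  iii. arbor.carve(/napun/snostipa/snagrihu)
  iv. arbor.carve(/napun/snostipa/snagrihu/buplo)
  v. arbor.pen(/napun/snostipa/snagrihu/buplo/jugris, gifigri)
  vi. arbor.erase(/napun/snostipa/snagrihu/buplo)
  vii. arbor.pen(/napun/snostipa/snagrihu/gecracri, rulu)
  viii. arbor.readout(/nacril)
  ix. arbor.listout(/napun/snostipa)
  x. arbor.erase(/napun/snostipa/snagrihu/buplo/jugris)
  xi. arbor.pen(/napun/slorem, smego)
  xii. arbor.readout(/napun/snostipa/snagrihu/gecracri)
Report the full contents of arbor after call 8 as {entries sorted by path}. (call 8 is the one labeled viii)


~$ arbor.pen p: /nacril c: snoget
[out] created
~$ arbor.pen p: /zizo c: fliharn
[out] created
~$ arbor.carve p: /napun/snostipa/snagrihu
[out] ok
~$ arbor.carve p: /napun/snostipa/snagrihu/buplo
[out] ok
~$ arbor.pen p: /napun/snostipa/snagrihu/buplo/jugris c: gifigri
[out] created
~$ arbor.erase p: /napun/snostipa/snagrihu/buplo
[out] ToolError: not empty
~$ arbor.pen p: /napun/snostipa/snagrihu/gecracri c: rulu
[out] created
~$ arbor.readout p: /nacril
[out] snoget
~$ arbor.listout p: /napun/snostipa
[out] [snagrihu/]
~$ arbor.erase p: /napun/snostipa/snagrihu/buplo/jugris
[out] ok
~$ arbor.pen p: /napun/slorem c: smego
[out] created
~$ arbor.readout p: /napun/snostipa/snagrihu/gecracri
[out] rulu

Answer: {nacril=snoget, napun/, napun/snostipa/, napun/snostipa/snagrihu/, napun/snostipa/snagrihu/buplo/, napun/snostipa/snagrihu/buplo/jugris=gifigri, napun/snostipa/snagrihu/gecracri=rulu, zizo=fliharn}


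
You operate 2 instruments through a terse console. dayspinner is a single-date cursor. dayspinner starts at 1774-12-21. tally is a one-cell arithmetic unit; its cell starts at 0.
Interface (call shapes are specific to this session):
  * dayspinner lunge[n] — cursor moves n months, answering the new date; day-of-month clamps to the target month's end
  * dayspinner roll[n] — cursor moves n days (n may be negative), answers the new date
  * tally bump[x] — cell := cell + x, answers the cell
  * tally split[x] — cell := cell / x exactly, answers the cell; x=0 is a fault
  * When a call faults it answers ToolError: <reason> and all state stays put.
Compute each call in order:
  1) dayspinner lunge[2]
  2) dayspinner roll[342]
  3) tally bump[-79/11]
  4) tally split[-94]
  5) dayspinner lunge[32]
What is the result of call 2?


Answer: 1776-01-29

Derivation:
CALL dayspinner lunge[n: 2]
RET  1775-02-21
CALL dayspinner roll[n: 342]
RET  1776-01-29
CALL tally bump[x: -79/11]
RET  -79/11
CALL tally split[x: -94]
RET  79/1034
CALL dayspinner lunge[n: 32]
RET  1778-09-29


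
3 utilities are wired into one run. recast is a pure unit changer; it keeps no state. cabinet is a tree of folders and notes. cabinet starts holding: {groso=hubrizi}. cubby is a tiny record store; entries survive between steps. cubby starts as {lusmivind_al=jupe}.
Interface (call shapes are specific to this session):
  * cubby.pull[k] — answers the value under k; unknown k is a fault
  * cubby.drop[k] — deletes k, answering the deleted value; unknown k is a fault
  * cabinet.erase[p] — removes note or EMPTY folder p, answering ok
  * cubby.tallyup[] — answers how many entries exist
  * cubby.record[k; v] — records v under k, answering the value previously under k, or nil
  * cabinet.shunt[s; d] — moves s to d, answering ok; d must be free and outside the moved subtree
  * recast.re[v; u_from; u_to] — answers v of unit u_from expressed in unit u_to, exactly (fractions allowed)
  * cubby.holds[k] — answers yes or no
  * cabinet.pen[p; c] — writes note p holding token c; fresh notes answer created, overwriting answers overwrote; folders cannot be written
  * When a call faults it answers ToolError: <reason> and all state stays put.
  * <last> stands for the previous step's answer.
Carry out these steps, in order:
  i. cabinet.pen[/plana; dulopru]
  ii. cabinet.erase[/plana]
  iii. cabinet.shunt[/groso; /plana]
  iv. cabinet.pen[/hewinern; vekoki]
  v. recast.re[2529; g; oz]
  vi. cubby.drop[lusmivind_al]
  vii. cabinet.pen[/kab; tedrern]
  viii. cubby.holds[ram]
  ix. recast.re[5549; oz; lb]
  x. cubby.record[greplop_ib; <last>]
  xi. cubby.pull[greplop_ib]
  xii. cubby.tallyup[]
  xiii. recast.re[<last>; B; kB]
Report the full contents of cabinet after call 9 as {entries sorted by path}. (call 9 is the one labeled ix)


Answer: {hewinern=vekoki, kab=tedrern, plana=hubrizi}

Derivation:
;; 1. pen(p: /plana, c: dulopru) ~> created
;; 2. erase(p: /plana) ~> ok
;; 3. shunt(s: /groso, d: /plana) ~> ok
;; 4. pen(p: /hewinern, c: vekoki) ~> created
;; 5. re(v: 2529, u_from: g, u_to: oz) ~> 4046400000/45359237
;; 6. drop(k: lusmivind_al) ~> jupe
;; 7. pen(p: /kab, c: tedrern) ~> created
;; 8. holds(k: ram) ~> no
;; 9. re(v: 5549, u_from: oz, u_to: lb) ~> 5549/16
;; 10. record(k: greplop_ib, v: <last>) ~> nil
;; 11. pull(k: greplop_ib) ~> 5549/16
;; 12. tallyup() ~> 1
;; 13. re(v: <last>, u_from: B, u_to: kB) ~> 1/1000


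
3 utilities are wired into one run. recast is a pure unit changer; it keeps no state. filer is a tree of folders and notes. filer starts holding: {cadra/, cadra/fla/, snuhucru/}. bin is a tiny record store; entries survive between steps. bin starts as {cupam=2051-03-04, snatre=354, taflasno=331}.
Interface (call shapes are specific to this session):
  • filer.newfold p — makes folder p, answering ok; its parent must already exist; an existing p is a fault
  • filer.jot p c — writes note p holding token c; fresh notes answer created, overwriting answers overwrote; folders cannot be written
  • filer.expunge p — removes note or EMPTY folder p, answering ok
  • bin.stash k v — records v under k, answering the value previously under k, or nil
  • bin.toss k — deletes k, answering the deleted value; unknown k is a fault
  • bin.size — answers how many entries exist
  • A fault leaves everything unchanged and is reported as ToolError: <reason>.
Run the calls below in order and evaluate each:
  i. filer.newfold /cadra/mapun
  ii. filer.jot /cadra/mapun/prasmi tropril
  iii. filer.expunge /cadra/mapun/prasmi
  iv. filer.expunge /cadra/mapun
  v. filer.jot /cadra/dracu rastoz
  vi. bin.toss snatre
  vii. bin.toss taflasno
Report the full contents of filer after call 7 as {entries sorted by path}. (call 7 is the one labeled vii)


Answer: {cadra/, cadra/dracu=rastoz, cadra/fla/, snuhucru/}

Derivation:
Do: filer.newfold[p=/cadra/mapun]
See: ok
Do: filer.jot[p=/cadra/mapun/prasmi; c=tropril]
See: created
Do: filer.expunge[p=/cadra/mapun/prasmi]
See: ok
Do: filer.expunge[p=/cadra/mapun]
See: ok
Do: filer.jot[p=/cadra/dracu; c=rastoz]
See: created
Do: bin.toss[k=snatre]
See: 354
Do: bin.toss[k=taflasno]
See: 331


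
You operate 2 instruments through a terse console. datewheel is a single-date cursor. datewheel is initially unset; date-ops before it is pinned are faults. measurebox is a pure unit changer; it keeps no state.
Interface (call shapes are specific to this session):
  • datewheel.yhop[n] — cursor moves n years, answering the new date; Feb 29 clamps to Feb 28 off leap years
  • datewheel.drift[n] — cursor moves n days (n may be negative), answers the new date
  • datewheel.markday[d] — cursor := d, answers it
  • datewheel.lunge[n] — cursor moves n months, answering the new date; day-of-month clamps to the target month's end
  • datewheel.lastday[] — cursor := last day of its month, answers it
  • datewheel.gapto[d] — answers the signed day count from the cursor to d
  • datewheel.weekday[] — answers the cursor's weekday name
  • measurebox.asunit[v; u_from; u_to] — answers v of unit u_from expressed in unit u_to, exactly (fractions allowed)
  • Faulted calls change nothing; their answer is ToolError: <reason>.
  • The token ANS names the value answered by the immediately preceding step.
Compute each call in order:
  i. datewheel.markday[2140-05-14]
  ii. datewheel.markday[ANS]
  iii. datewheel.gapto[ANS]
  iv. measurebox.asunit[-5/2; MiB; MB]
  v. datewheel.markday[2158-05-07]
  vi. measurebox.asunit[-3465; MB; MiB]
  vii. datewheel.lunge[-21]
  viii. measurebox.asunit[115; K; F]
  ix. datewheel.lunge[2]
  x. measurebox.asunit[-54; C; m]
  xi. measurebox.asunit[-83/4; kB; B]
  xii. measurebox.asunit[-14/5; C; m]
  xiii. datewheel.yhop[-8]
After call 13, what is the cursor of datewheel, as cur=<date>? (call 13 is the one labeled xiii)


Answer: cur=2148-10-07

Derivation:
! datewheel.markday(2140-05-14) ~> 2140-05-14
! datewheel.markday(ANS) ~> 2140-05-14
! datewheel.gapto(ANS) ~> 0
! measurebox.asunit(-5/2, MiB, MB) ~> -8192/3125
! datewheel.markday(2158-05-07) ~> 2158-05-07
! measurebox.asunit(-3465, MB, MiB) ~> -54140625/16384
! datewheel.lunge(-21) ~> 2156-08-07
! measurebox.asunit(115, K, F) ~> -25267/100
! datewheel.lunge(2) ~> 2156-10-07
! measurebox.asunit(-54, C, m) ~> ToolError: incompatible units
! measurebox.asunit(-83/4, kB, B) ~> -20750
! measurebox.asunit(-14/5, C, m) ~> ToolError: incompatible units
! datewheel.yhop(-8) ~> 2148-10-07


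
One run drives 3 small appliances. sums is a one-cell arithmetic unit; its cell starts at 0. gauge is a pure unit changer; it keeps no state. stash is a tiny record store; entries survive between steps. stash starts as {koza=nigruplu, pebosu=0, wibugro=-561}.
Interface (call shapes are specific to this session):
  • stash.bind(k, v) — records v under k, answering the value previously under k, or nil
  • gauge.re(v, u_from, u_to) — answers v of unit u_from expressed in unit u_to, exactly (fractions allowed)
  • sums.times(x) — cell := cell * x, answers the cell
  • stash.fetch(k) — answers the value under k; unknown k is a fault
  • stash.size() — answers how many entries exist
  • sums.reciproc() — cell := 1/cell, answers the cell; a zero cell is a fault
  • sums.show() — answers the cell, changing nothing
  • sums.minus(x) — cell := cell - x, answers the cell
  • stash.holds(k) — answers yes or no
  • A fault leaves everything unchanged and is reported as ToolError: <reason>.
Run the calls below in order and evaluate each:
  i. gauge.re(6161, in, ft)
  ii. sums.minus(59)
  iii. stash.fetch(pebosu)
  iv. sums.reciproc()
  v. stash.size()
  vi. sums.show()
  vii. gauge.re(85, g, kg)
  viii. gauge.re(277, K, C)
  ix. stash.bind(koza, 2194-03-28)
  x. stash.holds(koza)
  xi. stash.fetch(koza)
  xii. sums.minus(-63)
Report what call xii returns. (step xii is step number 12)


Answer: 3716/59

Derivation:
// gauge.re(6161, in, ft) == 6161/12
// sums.minus(59) == -59
// stash.fetch(pebosu) == 0
// sums.reciproc() == -1/59
// stash.size() == 3
// sums.show() == -1/59
// gauge.re(85, g, kg) == 17/200
// gauge.re(277, K, C) == 77/20
// stash.bind(koza, 2194-03-28) == nigruplu
// stash.holds(koza) == yes
// stash.fetch(koza) == 2194-03-28
// sums.minus(-63) == 3716/59


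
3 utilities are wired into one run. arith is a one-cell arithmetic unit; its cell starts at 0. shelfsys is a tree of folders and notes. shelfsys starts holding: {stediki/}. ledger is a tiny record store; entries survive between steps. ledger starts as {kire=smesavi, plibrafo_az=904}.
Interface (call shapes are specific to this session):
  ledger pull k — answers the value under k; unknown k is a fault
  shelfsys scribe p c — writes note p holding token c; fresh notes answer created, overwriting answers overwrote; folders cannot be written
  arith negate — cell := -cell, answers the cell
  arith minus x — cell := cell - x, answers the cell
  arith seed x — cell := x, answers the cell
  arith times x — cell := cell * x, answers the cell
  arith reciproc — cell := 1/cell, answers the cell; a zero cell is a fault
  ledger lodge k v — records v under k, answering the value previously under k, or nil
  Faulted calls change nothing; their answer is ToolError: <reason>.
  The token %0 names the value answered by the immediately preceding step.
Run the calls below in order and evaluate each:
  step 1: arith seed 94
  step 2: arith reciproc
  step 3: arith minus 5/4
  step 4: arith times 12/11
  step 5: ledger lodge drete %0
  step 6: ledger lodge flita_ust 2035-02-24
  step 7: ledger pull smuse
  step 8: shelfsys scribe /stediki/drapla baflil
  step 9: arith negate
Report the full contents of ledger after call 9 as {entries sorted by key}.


-- 1. arith seed(x→94) == 94
-- 2. arith reciproc() == 1/94
-- 3. arith minus(x→5/4) == -233/188
-- 4. arith times(x→12/11) == -699/517
-- 5. ledger lodge(k→drete, v→%0) == nil
-- 6. ledger lodge(k→flita_ust, v→2035-02-24) == nil
-- 7. ledger pull(k→smuse) == ToolError: no such key smuse
-- 8. shelfsys scribe(p→/stediki/drapla, c→baflil) == created
-- 9. arith negate() == 699/517

Answer: {drete=-699/517, flita_ust=2035-02-24, kire=smesavi, plibrafo_az=904}
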